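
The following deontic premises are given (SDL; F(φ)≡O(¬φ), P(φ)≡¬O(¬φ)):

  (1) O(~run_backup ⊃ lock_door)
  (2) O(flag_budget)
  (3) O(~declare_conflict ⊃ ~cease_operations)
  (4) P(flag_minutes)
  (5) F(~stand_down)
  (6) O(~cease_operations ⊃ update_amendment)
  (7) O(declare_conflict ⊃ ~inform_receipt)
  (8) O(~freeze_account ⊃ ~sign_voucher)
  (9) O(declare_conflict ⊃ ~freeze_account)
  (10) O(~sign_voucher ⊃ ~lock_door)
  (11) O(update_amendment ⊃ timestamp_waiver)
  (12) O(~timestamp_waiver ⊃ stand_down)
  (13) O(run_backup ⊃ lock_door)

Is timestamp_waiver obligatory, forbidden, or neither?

Premises 13 and 1 are O(run_backup ⊃ lock_door) and O(~run_backup ⊃ lock_door); every ideal world satisfies run_backup or ~run_backup, so in either case lock_door holds — hence O(lock_door).
The contrapositive of premise 10 (O(~sign_voucher ⊃ ~lock_door)) is O(lock_door ⊃ sign_voucher), and O(lock_door) is already established, so O(sign_voucher).
Premise 8, O(~freeze_account ⊃ ~sign_voucher), contraposes to O(sign_voucher ⊃ freeze_account); with O(sign_voucher) we get O(freeze_account).
The contrapositive of premise 9 (O(declare_conflict ⊃ ~freeze_account)) is O(freeze_account ⊃ ~declare_conflict), and O(freeze_account) is already established, so O(~declare_conflict).
Premise 3 is O(~declare_conflict ⊃ ~cease_operations); since O(~declare_conflict), deontic closure gives O(~cease_operations).
Applying K to premise 6 (O(~cease_operations ⊃ update_amendment)) and O(~cease_operations) yields O(update_amendment).
With premise 11, O(update_amendment ⊃ timestamp_waiver), the K-axiom yields O(timestamp_waiver).
Premises 2, 4, 5, 7, 12 do not contribute to this derivation.
Hence timestamp_waiver is obligatory.

Obligatory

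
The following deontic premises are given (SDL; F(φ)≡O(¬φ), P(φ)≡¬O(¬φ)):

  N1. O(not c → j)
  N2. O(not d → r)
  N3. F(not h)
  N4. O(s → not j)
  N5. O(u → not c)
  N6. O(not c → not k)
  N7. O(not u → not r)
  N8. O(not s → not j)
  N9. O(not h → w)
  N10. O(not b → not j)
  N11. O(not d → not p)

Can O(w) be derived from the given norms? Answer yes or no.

No

Premise 9 is O(not h → w), but O(not h) is not derivable from the premises, so it does not yield O(w).
No other premise forces O(w). An ideal world satisfying every premise can still have w false, so O(w) is not derivable.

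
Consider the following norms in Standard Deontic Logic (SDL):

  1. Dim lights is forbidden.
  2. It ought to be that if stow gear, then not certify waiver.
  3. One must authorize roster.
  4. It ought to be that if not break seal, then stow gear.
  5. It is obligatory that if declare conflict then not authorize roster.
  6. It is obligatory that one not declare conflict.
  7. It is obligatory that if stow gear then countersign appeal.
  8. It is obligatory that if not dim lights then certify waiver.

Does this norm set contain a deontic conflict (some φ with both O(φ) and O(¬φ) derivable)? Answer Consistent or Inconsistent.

Consistent

Premise 5 is O(declare_conflict → ¬authorize_roster), but O(declare_conflict) is not derivable from the premises, so it does not yield O(¬authorize_roster).
So O(¬authorize_roster) is not derivable, and the apparent clash with O(authorize_roster) does not arise.
A world satisfying every obligation exists (e.g. authorize_roster=true, break_seal=true, certify_waiver=true, countersign_appeal=false, declare_conflict=false, dim_lights=false, stow_gear=false); no atom is both obligatory and forbidden, so the set is consistent.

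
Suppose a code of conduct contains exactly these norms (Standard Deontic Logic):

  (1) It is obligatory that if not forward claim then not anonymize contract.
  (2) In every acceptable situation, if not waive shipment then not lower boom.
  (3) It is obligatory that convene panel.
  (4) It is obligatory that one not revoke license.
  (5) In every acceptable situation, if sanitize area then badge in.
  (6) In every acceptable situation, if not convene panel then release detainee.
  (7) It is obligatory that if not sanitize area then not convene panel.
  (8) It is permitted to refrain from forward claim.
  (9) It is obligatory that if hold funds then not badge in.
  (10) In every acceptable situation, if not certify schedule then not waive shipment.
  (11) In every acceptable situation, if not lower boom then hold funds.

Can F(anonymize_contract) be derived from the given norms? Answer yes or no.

Premise 1 is O(¬forward_claim → ¬anonymize_contract), but O(¬forward_claim) is not derivable from the premises (the permission P(¬forward_claim) asserts only ¬O(forward_claim), not O(¬forward_claim)), so it does not yield O(¬anonymize_contract).
No other premise forces O(¬anonymize_contract). An ideal world satisfying every premise can still have anonymize_contract true, so F(anonymize_contract) is not derivable.

No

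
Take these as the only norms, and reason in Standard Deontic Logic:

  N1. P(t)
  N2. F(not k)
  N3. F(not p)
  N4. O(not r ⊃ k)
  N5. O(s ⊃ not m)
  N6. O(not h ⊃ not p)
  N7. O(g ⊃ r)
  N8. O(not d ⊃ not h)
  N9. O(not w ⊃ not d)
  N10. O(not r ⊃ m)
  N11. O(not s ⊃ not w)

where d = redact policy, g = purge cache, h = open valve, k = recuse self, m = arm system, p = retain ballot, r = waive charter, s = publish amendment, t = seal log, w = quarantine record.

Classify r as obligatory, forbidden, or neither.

Obligatory

Premise 3 is F(not p), i.e. O(p).
Premise 6 is O(not h ⊃ not p); contrapositively O(p ⊃ h). Since O(p) holds, K gives O(h).
Premise 8 is O(not d ⊃ not h); contrapositively O(h ⊃ d). Since O(h) holds, K gives O(d).
Premise 9 is O(not w ⊃ not d); contrapositively O(d ⊃ w). Since O(d) holds, K gives O(w).
Premise 11 is O(not s ⊃ not w); contrapositively O(w ⊃ s). Since O(w) holds, K gives O(s).
With premise 5, O(s ⊃ not m), the K-axiom yields O(not m).
Premise 10 is O(not r ⊃ m); contrapositively O(not m ⊃ r). Since O(not m) holds, K gives O(r).
Premises 1, 2, 4, 7 do not contribute to this derivation.
Hence r is obligatory.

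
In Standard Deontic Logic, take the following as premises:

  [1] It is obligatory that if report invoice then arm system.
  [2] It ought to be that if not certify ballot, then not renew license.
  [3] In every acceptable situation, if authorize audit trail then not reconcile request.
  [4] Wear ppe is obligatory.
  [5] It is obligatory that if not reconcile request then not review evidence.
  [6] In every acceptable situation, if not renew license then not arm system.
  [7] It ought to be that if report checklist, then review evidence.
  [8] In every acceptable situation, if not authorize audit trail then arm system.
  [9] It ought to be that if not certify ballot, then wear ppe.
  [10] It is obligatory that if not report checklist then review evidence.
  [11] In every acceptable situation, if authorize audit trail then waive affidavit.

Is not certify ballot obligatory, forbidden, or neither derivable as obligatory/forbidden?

Forbidden

Premises 10 and 7 are O(¬report_checklist → review_evidence) and O(report_checklist → review_evidence); every ideal world satisfies ¬report_checklist or report_checklist, so in either case review_evidence holds — hence O(review_evidence).
Premise 5 is O(¬reconcile_request → ¬review_evidence); contrapositively O(review_evidence → reconcile_request). Since O(review_evidence) holds, K gives O(reconcile_request).
The contrapositive of premise 3 (O(authorize_audit_trail → ¬reconcile_request)) is O(reconcile_request → ¬authorize_audit_trail), and O(reconcile_request) is already established, so O(¬authorize_audit_trail).
From O(¬authorize_audit_trail) and premise 8, O(¬authorize_audit_trail → arm_system), we obtain O(arm_system).
Premise 6, O(¬renew_license → ¬arm_system), contraposes to O(arm_system → renew_license); with O(arm_system) we get O(renew_license).
The contrapositive of premise 2 (O(¬certify_ballot → ¬renew_license)) is O(renew_license → certify_ballot), and O(renew_license) is already established, so O(certify_ballot).
Premises 1, 4, 9, 11 do not contribute to this derivation.
Thus O(certify_ballot), which is F(¬certify_ballot): ¬certify_ballot is forbidden.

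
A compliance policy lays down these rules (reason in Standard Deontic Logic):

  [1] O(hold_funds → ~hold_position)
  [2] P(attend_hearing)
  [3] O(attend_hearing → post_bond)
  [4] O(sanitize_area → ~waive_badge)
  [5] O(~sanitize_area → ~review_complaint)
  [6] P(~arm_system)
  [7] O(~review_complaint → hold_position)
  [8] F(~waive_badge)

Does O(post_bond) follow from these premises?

Premise 3 is O(attend_hearing → post_bond), but O(attend_hearing) is not derivable from the premises (the permission P(attend_hearing) asserts only ~O(~attend_hearing), not O(attend_hearing)), so it does not yield O(post_bond).
No other premise forces O(post_bond). An ideal world satisfying every premise can still have post_bond false, so O(post_bond) is not derivable.

No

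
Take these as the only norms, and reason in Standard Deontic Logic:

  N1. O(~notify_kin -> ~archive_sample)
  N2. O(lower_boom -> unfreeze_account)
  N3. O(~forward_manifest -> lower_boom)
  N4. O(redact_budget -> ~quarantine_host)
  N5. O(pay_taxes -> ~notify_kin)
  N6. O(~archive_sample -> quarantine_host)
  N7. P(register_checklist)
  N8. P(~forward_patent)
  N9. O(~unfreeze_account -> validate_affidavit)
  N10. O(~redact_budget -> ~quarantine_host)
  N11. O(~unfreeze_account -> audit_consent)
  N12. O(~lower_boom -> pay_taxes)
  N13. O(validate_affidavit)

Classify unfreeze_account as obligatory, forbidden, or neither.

By case analysis on ~redact_budget: premise 10 gives O(~redact_budget -> ~quarantine_host) and premise 4 gives O(redact_budget -> ~quarantine_host), so O(~quarantine_host) either way.
The contrapositive of premise 6 (O(~archive_sample -> quarantine_host)) is O(~quarantine_host -> archive_sample), and O(~quarantine_host) is already established, so O(archive_sample).
The contrapositive of premise 1 (O(~notify_kin -> ~archive_sample)) is O(archive_sample -> notify_kin), and O(archive_sample) is already established, so O(notify_kin).
Premise 5 is O(pay_taxes -> ~notify_kin); contrapositively O(notify_kin -> ~pay_taxes). Since O(notify_kin) holds, K gives O(~pay_taxes).
Premise 12, O(~lower_boom -> pay_taxes), contraposes to O(~pay_taxes -> lower_boom); with O(~pay_taxes) we get O(lower_boom).
Premise 2 is O(lower_boom -> unfreeze_account); since O(lower_boom), deontic closure gives O(unfreeze_account).
Premises 3, 7, 8, 9, 11, 13 do not contribute to this derivation.
Hence unfreeze_account is obligatory.

Obligatory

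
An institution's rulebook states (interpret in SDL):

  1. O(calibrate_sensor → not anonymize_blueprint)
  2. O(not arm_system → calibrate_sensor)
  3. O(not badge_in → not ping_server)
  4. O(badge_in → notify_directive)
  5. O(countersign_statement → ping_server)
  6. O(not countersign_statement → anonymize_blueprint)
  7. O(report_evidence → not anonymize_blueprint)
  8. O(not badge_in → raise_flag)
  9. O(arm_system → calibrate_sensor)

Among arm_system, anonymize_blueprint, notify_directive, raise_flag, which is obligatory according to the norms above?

Premises 9 and 2 are O(arm_system → calibrate_sensor) and O(not arm_system → calibrate_sensor); every ideal world satisfies arm_system or not arm_system, so in either case calibrate_sensor holds — hence O(calibrate_sensor).
With premise 1, O(calibrate_sensor → not anonymize_blueprint), the K-axiom yields O(not anonymize_blueprint).
The contrapositive of premise 6 (O(not countersign_statement → anonymize_blueprint)) is O(not anonymize_blueprint → countersign_statement), and O(not anonymize_blueprint) is already established, so O(countersign_statement).
Premise 5 is O(countersign_statement → ping_server); since O(countersign_statement), deontic closure gives O(ping_server).
The contrapositive of premise 3 (O(not badge_in → not ping_server)) is O(ping_server → badge_in), and O(ping_server) is already established, so O(badge_in).
From O(badge_in) and premise 4, O(badge_in → notify_directive), we obtain O(notify_directive).
So O(notify_directive) holds — notify_directive is obligatory. None of the other listed options is made obligatory by any chain of premises.

notify_directive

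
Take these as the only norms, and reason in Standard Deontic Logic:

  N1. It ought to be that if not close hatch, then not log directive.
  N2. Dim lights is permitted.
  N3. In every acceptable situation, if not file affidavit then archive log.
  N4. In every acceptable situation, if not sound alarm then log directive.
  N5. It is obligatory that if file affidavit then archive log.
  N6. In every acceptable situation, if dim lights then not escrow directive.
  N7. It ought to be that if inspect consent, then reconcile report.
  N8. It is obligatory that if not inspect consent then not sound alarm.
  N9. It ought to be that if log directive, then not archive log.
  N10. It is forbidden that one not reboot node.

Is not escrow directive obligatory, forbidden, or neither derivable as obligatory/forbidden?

Neither

Premise 6 is O(dim_lights → ¬escrow_directive), but O(dim_lights) is not derivable from the premises (the permission P(dim_lights) asserts only ¬O(¬dim_lights), not O(dim_lights)), so it does not yield O(¬escrow_directive).
No premise or chain of K-axiom applications forces O(¬escrow_directive), and none forces O(escrow_directive). So ¬escrow_directive is neither obligatory nor forbidden under these norms.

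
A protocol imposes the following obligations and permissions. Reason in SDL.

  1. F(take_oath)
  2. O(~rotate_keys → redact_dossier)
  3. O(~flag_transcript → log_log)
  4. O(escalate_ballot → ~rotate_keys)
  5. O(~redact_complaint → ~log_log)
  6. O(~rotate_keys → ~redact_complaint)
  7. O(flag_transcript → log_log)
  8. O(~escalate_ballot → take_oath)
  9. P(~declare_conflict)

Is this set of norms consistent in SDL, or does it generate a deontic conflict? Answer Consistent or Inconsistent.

Premises 3 and 7 cover both cases: O(~flag_transcript → log_log) and O(flag_transcript → log_log). Since ~flag_transcript ∨ flag_transcript is a tautology, O(log_log) follows.
Premise 5 is O(~redact_complaint → ~log_log); contrapositively O(log_log → redact_complaint). Since O(log_log) holds, K gives O(redact_complaint).
Premise 6, O(~rotate_keys → ~redact_complaint), contraposes to O(redact_complaint → rotate_keys); with O(redact_complaint) we get O(rotate_keys).
Premise 4, O(escalate_ballot → ~rotate_keys), contraposes to O(rotate_keys → ~escalate_ballot); with O(rotate_keys) we get O(~escalate_ballot).
From O(~escalate_ballot) and premise 8, O(~escalate_ballot → take_oath), we obtain O(take_oath).
However, F(take_oath) at premise 1 amounts to O(~take_oath).
We now have both O(take_oath) and O(~take_oath) — take_oath is simultaneously obligatory and forbidden, violating the D-axiom.

Inconsistent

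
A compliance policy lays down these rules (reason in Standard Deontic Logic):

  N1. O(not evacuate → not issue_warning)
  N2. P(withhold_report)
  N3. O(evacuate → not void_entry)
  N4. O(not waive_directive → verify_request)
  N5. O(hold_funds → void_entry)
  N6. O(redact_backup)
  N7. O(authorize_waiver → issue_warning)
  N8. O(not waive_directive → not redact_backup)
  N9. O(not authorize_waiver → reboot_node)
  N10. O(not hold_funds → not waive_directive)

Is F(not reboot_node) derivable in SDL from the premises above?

Premise 6 states O(redact_backup) outright.
Premise 8 is O(not waive_directive → not redact_backup); contrapositively O(redact_backup → waive_directive). Since O(redact_backup) holds, K gives O(waive_directive).
The contrapositive of premise 10 (O(not hold_funds → not waive_directive)) is O(waive_directive → hold_funds), and O(waive_directive) is already established, so O(hold_funds).
With premise 5, O(hold_funds → void_entry), the K-axiom yields O(void_entry).
Premise 3 is O(evacuate → not void_entry); contrapositively O(void_entry → not evacuate). Since O(void_entry) holds, K gives O(not evacuate).
From O(not evacuate) and premise 1, O(not evacuate → not issue_warning), we obtain O(not issue_warning).
The contrapositive of premise 7 (O(authorize_waiver → issue_warning)) is O(not issue_warning → not authorize_waiver), and O(not issue_warning) is already established, so O(not authorize_waiver).
Applying K to premise 9 (O(not authorize_waiver → reboot_node)) and O(not authorize_waiver) yields O(reboot_node).
Premises 2, 4 do not contribute to this derivation.
So O(reboot_node) holds, i.e. F(not reboot_node). The claim follows.

Yes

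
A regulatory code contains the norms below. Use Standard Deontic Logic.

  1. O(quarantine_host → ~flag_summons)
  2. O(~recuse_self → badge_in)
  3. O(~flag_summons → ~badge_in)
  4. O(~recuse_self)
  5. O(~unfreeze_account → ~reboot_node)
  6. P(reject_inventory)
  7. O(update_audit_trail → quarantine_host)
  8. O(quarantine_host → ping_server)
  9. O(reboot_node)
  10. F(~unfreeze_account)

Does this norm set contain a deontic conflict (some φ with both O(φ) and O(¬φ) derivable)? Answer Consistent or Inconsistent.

Consistent

Premise 5 is O(~unfreeze_account → ~reboot_node), but O(~unfreeze_account) is not derivable from the premises, so it does not yield O(~reboot_node).
So O(~reboot_node) is not derivable, and the apparent clash with O(reboot_node) does not arise.
A world satisfying every obligation exists (e.g. badge_in=true, flag_summons=true, ping_server=false, quarantine_host=false, reboot_node=true, recuse_self=false, reject_inventory=false, unfreeze_account=true, update_audit_trail=false); no atom is both obligatory and forbidden, so the set is consistent.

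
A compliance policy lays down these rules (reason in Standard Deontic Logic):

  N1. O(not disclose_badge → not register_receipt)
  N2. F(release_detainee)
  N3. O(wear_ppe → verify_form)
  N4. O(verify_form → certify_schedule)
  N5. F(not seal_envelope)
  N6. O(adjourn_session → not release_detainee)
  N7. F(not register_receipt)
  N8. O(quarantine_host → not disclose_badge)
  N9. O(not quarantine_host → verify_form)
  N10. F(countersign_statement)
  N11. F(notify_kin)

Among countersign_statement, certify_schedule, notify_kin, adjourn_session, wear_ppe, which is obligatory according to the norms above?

F(not register_receipt) at premise 7 means O(register_receipt).
Premise 1, O(not disclose_badge → not register_receipt), contraposes to O(register_receipt → disclose_badge); with O(register_receipt) we get O(disclose_badge).
Premise 8 is O(quarantine_host → not disclose_badge); contrapositively O(disclose_badge → not quarantine_host). Since O(disclose_badge) holds, K gives O(not quarantine_host).
Premise 9 is O(not quarantine_host → verify_form); since O(not quarantine_host), deontic closure gives O(verify_form).
Premise 4 is O(verify_form → certify_schedule); since O(verify_form), deontic closure gives O(certify_schedule).
So O(certify_schedule) holds — certify_schedule is obligatory. None of the other listed options is made obligatory by any chain of premises.

certify_schedule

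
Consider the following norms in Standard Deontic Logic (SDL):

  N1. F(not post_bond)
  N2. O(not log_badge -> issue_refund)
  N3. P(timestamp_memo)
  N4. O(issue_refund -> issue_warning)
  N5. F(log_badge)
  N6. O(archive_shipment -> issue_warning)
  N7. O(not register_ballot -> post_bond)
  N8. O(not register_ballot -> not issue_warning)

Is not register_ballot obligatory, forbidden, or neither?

Forbidden

Premise 5 is F(log_badge), i.e. O(not log_badge).
From O(not log_badge) and premise 2, O(not log_badge -> issue_refund), we obtain O(issue_refund).
From O(issue_refund) and premise 4, O(issue_refund -> issue_warning), we obtain O(issue_warning).
The contrapositive of premise 8 (O(not register_ballot -> not issue_warning)) is O(issue_warning -> register_ballot), and O(issue_warning) is already established, so O(register_ballot).
Premises 1, 3, 6, 7 do not contribute to this derivation.
Thus O(register_ballot), which is F(not register_ballot): not register_ballot is forbidden.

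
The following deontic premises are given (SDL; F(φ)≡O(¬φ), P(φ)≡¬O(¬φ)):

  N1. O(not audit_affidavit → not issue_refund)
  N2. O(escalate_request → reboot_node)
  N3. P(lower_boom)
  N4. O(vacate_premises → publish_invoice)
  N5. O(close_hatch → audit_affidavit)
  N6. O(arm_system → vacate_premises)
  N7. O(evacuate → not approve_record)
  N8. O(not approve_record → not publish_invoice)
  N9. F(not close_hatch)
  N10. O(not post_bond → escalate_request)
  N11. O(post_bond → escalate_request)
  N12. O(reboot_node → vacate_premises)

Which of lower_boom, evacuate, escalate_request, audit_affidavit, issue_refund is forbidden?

By case analysis on not post_bond: premise 10 gives O(not post_bond → escalate_request) and premise 11 gives O(post_bond → escalate_request), so O(escalate_request) either way.
Applying K to premise 2 (O(escalate_request → reboot_node)) and O(escalate_request) yields O(reboot_node).
Premise 12 is O(reboot_node → vacate_premises); since O(reboot_node), deontic closure gives O(vacate_premises).
From O(vacate_premises) and premise 4, O(vacate_premises → publish_invoice), we obtain O(publish_invoice).
The contrapositive of premise 8 (O(not approve_record → not publish_invoice)) is O(publish_invoice → approve_record), and O(publish_invoice) is already established, so O(approve_record).
Premise 7 is O(evacuate → not approve_record); contrapositively O(approve_record → not evacuate). Since O(approve_record) holds, K gives O(not evacuate).
So O(not evacuate) holds, i.e. evacuate is forbidden. None of the other listed options is forbidden under the premises.

evacuate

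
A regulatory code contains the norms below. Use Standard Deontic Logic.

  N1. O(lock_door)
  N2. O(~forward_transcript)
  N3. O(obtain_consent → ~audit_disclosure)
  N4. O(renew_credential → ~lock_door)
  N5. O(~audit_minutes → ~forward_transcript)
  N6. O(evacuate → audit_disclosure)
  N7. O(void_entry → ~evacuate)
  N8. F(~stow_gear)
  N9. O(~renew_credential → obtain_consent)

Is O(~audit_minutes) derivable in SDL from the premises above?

Premise 5 is O(~audit_minutes → ~forward_transcript); even if O(~forward_transcript) held, inferring O(~audit_minutes) would be affirming the consequent — invalid.
No other premise forces O(~audit_minutes). An ideal world satisfying every premise can still have ~audit_minutes false, so O(~audit_minutes) is not derivable.

No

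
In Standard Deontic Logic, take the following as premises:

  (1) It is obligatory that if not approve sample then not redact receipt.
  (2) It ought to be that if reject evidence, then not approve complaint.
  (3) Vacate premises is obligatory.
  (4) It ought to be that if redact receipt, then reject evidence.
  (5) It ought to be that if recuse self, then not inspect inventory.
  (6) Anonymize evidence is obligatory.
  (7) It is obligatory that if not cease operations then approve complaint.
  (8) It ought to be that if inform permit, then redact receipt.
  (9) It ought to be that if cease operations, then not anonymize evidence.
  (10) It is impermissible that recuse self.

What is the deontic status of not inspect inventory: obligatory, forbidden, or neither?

Neither

Premise 5 is O(recuse_self → ¬inspect_inventory), but O(recuse_self) is not derivable from the premises, so it does not yield O(¬inspect_inventory).
No premise or chain of K-axiom applications forces O(¬inspect_inventory), and none forces O(inspect_inventory). So ¬inspect_inventory is neither obligatory nor forbidden under these norms.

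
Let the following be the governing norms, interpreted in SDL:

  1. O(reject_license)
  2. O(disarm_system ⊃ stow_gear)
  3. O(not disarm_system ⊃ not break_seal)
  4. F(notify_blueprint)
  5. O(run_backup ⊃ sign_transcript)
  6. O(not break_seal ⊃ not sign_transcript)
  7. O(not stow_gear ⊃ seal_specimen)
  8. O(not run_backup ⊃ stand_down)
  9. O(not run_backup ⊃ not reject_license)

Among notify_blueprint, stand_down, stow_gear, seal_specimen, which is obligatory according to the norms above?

stow_gear

Premise 1 gives O(reject_license).
Premise 9 is O(not run_backup ⊃ not reject_license); contrapositively O(reject_license ⊃ run_backup). Since O(reject_license) holds, K gives O(run_backup).
Applying K to premise 5 (O(run_backup ⊃ sign_transcript)) and O(run_backup) yields O(sign_transcript).
Premise 6, O(not break_seal ⊃ not sign_transcript), contraposes to O(sign_transcript ⊃ break_seal); with O(sign_transcript) we get O(break_seal).
Premise 3 is O(not disarm_system ⊃ not break_seal); contrapositively O(break_seal ⊃ disarm_system). Since O(break_seal) holds, K gives O(disarm_system).
Applying K to premise 2 (O(disarm_system ⊃ stow_gear)) and O(disarm_system) yields O(stow_gear).
So O(stow_gear) holds — stow_gear is obligatory. None of the other listed options is made obligatory by any chain of premises.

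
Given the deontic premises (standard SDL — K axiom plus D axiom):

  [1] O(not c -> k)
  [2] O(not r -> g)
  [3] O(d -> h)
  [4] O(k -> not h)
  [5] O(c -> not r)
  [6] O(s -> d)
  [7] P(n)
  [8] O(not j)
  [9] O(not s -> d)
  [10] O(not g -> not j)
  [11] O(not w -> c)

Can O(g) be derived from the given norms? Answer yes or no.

Premises 6 and 9 are O(s -> d) and O(not s -> d); every ideal world satisfies s or not s, so in either case d holds — hence O(d).
From O(d) and premise 3, O(d -> h), we obtain O(h).
Premise 4 is O(k -> not h); contrapositively O(h -> not k). Since O(h) holds, K gives O(not k).
The contrapositive of premise 1 (O(not c -> k)) is O(not k -> c), and O(not k) is already established, so O(c).
With premise 5, O(c -> not r), the K-axiom yields O(not r).
Premise 2 is O(not r -> g); since O(not r), deontic closure gives O(g).
Premises 7, 8, 10, 11 do not contribute to this derivation.
So O(g) follows.

Yes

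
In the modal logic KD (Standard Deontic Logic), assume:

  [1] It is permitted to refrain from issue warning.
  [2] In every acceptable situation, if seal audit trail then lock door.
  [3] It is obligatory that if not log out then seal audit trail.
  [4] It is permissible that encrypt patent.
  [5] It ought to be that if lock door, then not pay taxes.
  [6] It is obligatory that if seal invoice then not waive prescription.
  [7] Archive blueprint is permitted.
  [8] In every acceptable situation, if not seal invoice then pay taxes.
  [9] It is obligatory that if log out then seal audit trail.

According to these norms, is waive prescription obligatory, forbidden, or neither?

Forbidden

Premises 3 and 9 cover both cases: O(¬log_out → seal_audit_trail) and O(log_out → seal_audit_trail). Since ¬log_out ∨ log_out is a tautology, O(seal_audit_trail) follows.
With premise 2, O(seal_audit_trail → lock_door), the K-axiom yields O(lock_door).
Applying K to premise 5 (O(lock_door → ¬pay_taxes)) and O(lock_door) yields O(¬pay_taxes).
Premise 8, O(¬seal_invoice → pay_taxes), contraposes to O(¬pay_taxes → seal_invoice); with O(¬pay_taxes) we get O(seal_invoice).
Applying K to premise 6 (O(seal_invoice → ¬waive_prescription)) and O(seal_invoice) yields O(¬waive_prescription).
Premises 1, 4, 7 do not contribute to this derivation.
Thus O(¬waive_prescription), which is F(waive_prescription): waive_prescription is forbidden.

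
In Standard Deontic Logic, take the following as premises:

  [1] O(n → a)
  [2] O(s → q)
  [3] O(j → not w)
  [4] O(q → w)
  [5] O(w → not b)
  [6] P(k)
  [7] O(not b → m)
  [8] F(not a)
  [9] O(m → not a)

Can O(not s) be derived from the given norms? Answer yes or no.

F(not a) at premise 8 means O(a).
Premise 9, O(m → not a), contraposes to O(a → not m); with O(a) we get O(not m).
Premise 7 is O(not b → m); contrapositively O(not m → b). Since O(not m) holds, K gives O(b).
The contrapositive of premise 5 (O(w → not b)) is O(b → not w), and O(b) is already established, so O(not w).
The contrapositive of premise 4 (O(q → w)) is O(not w → not q), and O(not w) is already established, so O(not q).
Premise 2 is O(s → q); contrapositively O(not q → not s). Since O(not q) holds, K gives O(not s).
Premises 1, 3, 6 do not contribute to this derivation.
So O(not s) follows.

Yes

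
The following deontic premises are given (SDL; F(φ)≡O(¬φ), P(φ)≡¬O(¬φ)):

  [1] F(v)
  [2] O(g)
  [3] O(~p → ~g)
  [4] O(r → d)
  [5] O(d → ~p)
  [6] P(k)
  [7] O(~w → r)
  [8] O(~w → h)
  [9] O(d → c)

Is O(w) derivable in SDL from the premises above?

Yes

Premise 2 gives O(g).
The contrapositive of premise 3 (O(~p → ~g)) is O(g → p), and O(g) is already established, so O(p).
Premise 5, O(d → ~p), contraposes to O(p → ~d); with O(p) we get O(~d).
The contrapositive of premise 4 (O(r → d)) is O(~d → ~r), and O(~d) is already established, so O(~r).
Premise 7 is O(~w → r); contrapositively O(~r → w). Since O(~r) holds, K gives O(w).
Premises 1, 6, 8, 9 do not contribute to this derivation.
So O(w) follows.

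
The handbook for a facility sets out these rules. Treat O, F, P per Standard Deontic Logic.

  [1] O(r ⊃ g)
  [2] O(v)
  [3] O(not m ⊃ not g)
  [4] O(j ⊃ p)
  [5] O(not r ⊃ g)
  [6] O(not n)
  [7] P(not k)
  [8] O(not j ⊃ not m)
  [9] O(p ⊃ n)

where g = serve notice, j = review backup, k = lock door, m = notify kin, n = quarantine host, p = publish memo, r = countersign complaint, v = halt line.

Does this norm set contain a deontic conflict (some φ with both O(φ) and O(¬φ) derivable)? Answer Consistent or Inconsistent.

Premises 5 and 1 are O(not r ⊃ g) and O(r ⊃ g); every ideal world satisfies not r or r, so in either case g holds — hence O(g).
Premise 3 is O(not m ⊃ not g); contrapositively O(g ⊃ m). Since O(g) holds, K gives O(m).
The contrapositive of premise 8 (O(not j ⊃ not m)) is O(m ⊃ j), and O(m) is already established, so O(j).
Premise 4 is O(j ⊃ p); since O(j), deontic closure gives O(p).
Applying K to premise 9 (O(p ⊃ n)) and O(p) yields O(n).
But premise 6 directly asserts O(not n).
We now have both O(n) and O(not n) — n is simultaneously obligatory and forbidden, violating the D-axiom.

Inconsistent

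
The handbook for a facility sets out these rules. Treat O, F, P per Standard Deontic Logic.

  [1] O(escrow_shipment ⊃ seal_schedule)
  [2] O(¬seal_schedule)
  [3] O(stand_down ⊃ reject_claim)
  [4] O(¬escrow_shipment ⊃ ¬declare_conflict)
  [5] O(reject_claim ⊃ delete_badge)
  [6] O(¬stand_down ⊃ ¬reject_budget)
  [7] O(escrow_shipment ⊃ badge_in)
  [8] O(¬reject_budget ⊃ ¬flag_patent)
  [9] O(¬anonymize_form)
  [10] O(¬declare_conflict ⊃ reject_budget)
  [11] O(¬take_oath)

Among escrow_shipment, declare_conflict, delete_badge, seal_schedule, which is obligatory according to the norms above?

delete_badge

Premise 2 gives O(¬seal_schedule).
Premise 1, O(escrow_shipment ⊃ seal_schedule), contraposes to O(¬seal_schedule ⊃ ¬escrow_shipment); with O(¬seal_schedule) we get O(¬escrow_shipment).
Premise 4 is O(¬escrow_shipment ⊃ ¬declare_conflict); since O(¬escrow_shipment), deontic closure gives O(¬declare_conflict).
With premise 10, O(¬declare_conflict ⊃ reject_budget), the K-axiom yields O(reject_budget).
Premise 6, O(¬stand_down ⊃ ¬reject_budget), contraposes to O(reject_budget ⊃ stand_down); with O(reject_budget) we get O(stand_down).
Premise 3 is O(stand_down ⊃ reject_claim); since O(stand_down), deontic closure gives O(reject_claim).
With premise 5, O(reject_claim ⊃ delete_badge), the K-axiom yields O(delete_badge).
So O(delete_badge) holds — delete_badge is obligatory. None of the other listed options is made obligatory by any chain of premises.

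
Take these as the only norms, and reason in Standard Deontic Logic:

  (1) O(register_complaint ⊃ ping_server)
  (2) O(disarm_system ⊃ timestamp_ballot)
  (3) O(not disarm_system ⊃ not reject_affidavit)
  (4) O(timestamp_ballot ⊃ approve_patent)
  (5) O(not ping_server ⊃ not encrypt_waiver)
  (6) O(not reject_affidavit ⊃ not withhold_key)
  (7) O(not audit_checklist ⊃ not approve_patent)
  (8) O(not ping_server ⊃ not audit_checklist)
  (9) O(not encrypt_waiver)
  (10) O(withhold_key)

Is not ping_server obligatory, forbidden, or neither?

Forbidden

Premise 10 gives O(withhold_key).
Premise 6 is O(not reject_affidavit ⊃ not withhold_key); contrapositively O(withhold_key ⊃ reject_affidavit). Since O(withhold_key) holds, K gives O(reject_affidavit).
Premise 3, O(not disarm_system ⊃ not reject_affidavit), contraposes to O(reject_affidavit ⊃ disarm_system); with O(reject_affidavit) we get O(disarm_system).
Applying K to premise 2 (O(disarm_system ⊃ timestamp_ballot)) and O(disarm_system) yields O(timestamp_ballot).
Premise 4 is O(timestamp_ballot ⊃ approve_patent); since O(timestamp_ballot), deontic closure gives O(approve_patent).
Premise 7, O(not audit_checklist ⊃ not approve_patent), contraposes to O(approve_patent ⊃ audit_checklist); with O(approve_patent) we get O(audit_checklist).
The contrapositive of premise 8 (O(not ping_server ⊃ not audit_checklist)) is O(audit_checklist ⊃ ping_server), and O(audit_checklist) is already established, so O(ping_server).
Premises 1, 5, 9 do not contribute to this derivation.
Thus O(ping_server), which is F(not ping_server): not ping_server is forbidden.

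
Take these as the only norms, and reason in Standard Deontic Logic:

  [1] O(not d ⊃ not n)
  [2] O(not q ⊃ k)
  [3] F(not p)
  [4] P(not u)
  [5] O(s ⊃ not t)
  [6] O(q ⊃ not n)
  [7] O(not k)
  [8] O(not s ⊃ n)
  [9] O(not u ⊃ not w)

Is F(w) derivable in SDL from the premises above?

No

Premise 9 is O(not u ⊃ not w), but O(not u) is not derivable from the premises (the permission P(not u) asserts only not O(u), not O(not u)), so it does not yield O(not w).
No other premise forces O(not w). An ideal world satisfying every premise can still have w true, so F(w) is not derivable.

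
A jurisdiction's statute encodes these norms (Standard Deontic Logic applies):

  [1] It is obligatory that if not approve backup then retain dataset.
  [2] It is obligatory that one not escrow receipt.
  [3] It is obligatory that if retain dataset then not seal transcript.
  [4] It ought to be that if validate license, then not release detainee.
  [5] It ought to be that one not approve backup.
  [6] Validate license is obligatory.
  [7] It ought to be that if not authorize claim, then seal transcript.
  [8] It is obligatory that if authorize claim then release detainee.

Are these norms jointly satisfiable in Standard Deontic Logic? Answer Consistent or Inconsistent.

Inconsistent

Premise 5 states O(¬approve_backup) outright.
Applying K to premise 1 (O(¬approve_backup → retain_dataset)) and O(¬approve_backup) yields O(retain_dataset).
From O(retain_dataset) and premise 3, O(retain_dataset → ¬seal_transcript), we obtain O(¬seal_transcript).
Premise 7 is O(¬authorize_claim → seal_transcript); contrapositively O(¬seal_transcript → authorize_claim). Since O(¬seal_transcript) holds, K gives O(authorize_claim).
Applying K to premise 8 (O(authorize_claim → release_detainee)) and O(authorize_claim) yields O(release_detainee).
Premise 4, O(validate_license → ¬release_detainee), contraposes to O(release_detainee → ¬validate_license); with O(release_detainee) we get O(¬validate_license).
However, premise 6 gives O(validate_license).
We now have both O(¬validate_license) and O(validate_license) — validate_license is simultaneously obligatory and forbidden, violating the D-axiom.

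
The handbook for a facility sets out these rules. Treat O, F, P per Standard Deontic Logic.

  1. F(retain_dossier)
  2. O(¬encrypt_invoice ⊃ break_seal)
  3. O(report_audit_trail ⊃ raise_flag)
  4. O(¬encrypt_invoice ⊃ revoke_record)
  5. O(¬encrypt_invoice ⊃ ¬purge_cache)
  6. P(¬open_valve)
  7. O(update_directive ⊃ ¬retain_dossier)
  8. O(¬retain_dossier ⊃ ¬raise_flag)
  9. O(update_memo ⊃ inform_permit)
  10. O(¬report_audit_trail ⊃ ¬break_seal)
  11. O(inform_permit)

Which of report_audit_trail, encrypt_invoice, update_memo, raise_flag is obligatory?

Premise 1, F(retain_dossier), is equivalent to O(¬retain_dossier).
Premise 8 is O(¬retain_dossier ⊃ ¬raise_flag); since O(¬retain_dossier), deontic closure gives O(¬raise_flag).
Premise 3 is O(report_audit_trail ⊃ raise_flag); contrapositively O(¬raise_flag ⊃ ¬report_audit_trail). Since O(¬raise_flag) holds, K gives O(¬report_audit_trail).
Premise 10 is O(¬report_audit_trail ⊃ ¬break_seal); since O(¬report_audit_trail), deontic closure gives O(¬break_seal).
Premise 2, O(¬encrypt_invoice ⊃ break_seal), contraposes to O(¬break_seal ⊃ encrypt_invoice); with O(¬break_seal) we get O(encrypt_invoice).
So O(encrypt_invoice) holds — encrypt_invoice is obligatory. None of the other listed options is made obligatory by any chain of premises.

encrypt_invoice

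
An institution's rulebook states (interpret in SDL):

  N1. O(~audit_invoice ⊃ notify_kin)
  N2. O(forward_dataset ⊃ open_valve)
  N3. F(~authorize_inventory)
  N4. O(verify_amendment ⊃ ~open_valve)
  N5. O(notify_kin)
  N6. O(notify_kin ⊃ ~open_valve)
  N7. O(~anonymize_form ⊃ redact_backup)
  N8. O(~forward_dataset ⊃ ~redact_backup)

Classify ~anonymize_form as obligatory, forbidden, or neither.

Premise 5 gives O(notify_kin).
Premise 6 is O(notify_kin ⊃ ~open_valve); since O(notify_kin), deontic closure gives O(~open_valve).
Premise 2 is O(forward_dataset ⊃ open_valve); contrapositively O(~open_valve ⊃ ~forward_dataset). Since O(~open_valve) holds, K gives O(~forward_dataset).
With premise 8, O(~forward_dataset ⊃ ~redact_backup), the K-axiom yields O(~redact_backup).
The contrapositive of premise 7 (O(~anonymize_form ⊃ redact_backup)) is O(~redact_backup ⊃ anonymize_form), and O(~redact_backup) is already established, so O(anonymize_form).
Premises 1, 3, 4 do not contribute to this derivation.
Thus O(anonymize_form), which is F(~anonymize_form): ~anonymize_form is forbidden.

Forbidden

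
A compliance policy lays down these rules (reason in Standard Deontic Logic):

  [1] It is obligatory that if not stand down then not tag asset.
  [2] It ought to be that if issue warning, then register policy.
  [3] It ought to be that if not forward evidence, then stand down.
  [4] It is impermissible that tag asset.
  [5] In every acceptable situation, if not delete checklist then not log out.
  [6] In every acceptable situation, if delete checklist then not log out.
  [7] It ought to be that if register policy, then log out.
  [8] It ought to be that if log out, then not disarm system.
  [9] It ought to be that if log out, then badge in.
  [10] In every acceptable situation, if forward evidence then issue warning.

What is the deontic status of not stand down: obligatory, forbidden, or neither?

By case analysis on delete_checklist: premise 6 gives O(delete_checklist → ¬log_out) and premise 5 gives O(¬delete_checklist → ¬log_out), so O(¬log_out) either way.
Premise 7 is O(register_policy → log_out); contrapositively O(¬log_out → ¬register_policy). Since O(¬log_out) holds, K gives O(¬register_policy).
Premise 2, O(issue_warning → register_policy), contraposes to O(¬register_policy → ¬issue_warning); with O(¬register_policy) we get O(¬issue_warning).
The contrapositive of premise 10 (O(forward_evidence → issue_warning)) is O(¬issue_warning → ¬forward_evidence), and O(¬issue_warning) is already established, so O(¬forward_evidence).
Premise 3 is O(¬forward_evidence → stand_down); since O(¬forward_evidence), deontic closure gives O(stand_down).
Premises 1, 4, 8, 9 do not contribute to this derivation.
Thus O(stand_down), which is F(¬stand_down): ¬stand_down is forbidden.

Forbidden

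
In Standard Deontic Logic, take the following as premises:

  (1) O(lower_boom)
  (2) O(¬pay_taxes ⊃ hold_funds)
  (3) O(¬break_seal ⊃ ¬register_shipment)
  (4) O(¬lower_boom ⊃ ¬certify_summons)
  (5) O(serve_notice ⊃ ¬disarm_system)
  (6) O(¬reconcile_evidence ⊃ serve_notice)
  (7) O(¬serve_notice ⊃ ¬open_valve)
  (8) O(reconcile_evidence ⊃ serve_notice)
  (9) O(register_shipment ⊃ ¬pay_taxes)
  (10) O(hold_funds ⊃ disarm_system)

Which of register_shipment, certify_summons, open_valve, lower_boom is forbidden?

register_shipment

Premises 6 and 8 cover both cases: O(¬reconcile_evidence ⊃ serve_notice) and O(reconcile_evidence ⊃ serve_notice). Since ¬reconcile_evidence ∨ reconcile_evidence is a tautology, O(serve_notice) follows.
Applying K to premise 5 (O(serve_notice ⊃ ¬disarm_system)) and O(serve_notice) yields O(¬disarm_system).
The contrapositive of premise 10 (O(hold_funds ⊃ disarm_system)) is O(¬disarm_system ⊃ ¬hold_funds), and O(¬disarm_system) is already established, so O(¬hold_funds).
The contrapositive of premise 2 (O(¬pay_taxes ⊃ hold_funds)) is O(¬hold_funds ⊃ pay_taxes), and O(¬hold_funds) is already established, so O(pay_taxes).
Premise 9 is O(register_shipment ⊃ ¬pay_taxes); contrapositively O(pay_taxes ⊃ ¬register_shipment). Since O(pay_taxes) holds, K gives O(¬register_shipment).
So O(¬register_shipment) holds, i.e. register_shipment is forbidden. None of the other listed options is forbidden under the premises.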